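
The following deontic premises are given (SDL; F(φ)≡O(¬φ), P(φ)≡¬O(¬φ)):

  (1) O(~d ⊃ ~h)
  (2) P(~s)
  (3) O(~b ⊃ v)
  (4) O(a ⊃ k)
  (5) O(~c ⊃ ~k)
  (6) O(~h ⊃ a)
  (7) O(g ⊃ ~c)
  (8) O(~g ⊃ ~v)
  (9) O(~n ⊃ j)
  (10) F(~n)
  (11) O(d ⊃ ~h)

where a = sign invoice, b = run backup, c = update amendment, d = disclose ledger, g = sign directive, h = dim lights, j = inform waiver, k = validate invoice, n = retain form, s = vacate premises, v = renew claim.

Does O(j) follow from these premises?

Premise 9 is O(~n ⊃ j), but O(~n) is not derivable from the premises, so it does not yield O(j).
No other premise forces O(j). An ideal world satisfying every premise can still have j false, so O(j) is not derivable.

No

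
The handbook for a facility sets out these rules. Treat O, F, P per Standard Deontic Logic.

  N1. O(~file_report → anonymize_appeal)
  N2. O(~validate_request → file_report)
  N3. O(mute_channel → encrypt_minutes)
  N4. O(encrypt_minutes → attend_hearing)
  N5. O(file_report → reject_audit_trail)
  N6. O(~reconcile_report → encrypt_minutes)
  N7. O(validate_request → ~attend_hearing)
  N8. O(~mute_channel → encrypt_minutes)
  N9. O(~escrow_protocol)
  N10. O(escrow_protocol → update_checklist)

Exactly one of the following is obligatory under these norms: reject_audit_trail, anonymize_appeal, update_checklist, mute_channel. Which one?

By case analysis on ~mute_channel: premise 8 gives O(~mute_channel → encrypt_minutes) and premise 3 gives O(mute_channel → encrypt_minutes), so O(encrypt_minutes) either way.
Premise 4 is O(encrypt_minutes → attend_hearing); since O(encrypt_minutes), deontic closure gives O(attend_hearing).
The contrapositive of premise 7 (O(validate_request → ~attend_hearing)) is O(attend_hearing → ~validate_request), and O(attend_hearing) is already established, so O(~validate_request).
With premise 2, O(~validate_request → file_report), the K-axiom yields O(file_report).
From O(file_report) and premise 5, O(file_report → reject_audit_trail), we obtain O(reject_audit_trail).
So O(reject_audit_trail) holds — reject_audit_trail is obligatory. None of the other listed options is made obligatory by any chain of premises.

reject_audit_trail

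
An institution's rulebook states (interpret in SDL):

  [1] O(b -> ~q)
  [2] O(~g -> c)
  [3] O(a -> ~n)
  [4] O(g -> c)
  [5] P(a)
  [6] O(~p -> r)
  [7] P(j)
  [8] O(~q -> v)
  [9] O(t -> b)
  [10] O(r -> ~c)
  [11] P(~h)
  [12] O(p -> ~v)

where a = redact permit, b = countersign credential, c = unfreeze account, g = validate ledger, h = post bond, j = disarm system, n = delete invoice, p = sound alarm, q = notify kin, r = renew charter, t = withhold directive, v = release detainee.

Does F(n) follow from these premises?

No

Premise 3 is O(a -> ~n), but O(a) is not derivable from the premises (the permission P(a) asserts only ~O(~a), not O(a)), so it does not yield O(~n).
No other premise forces O(~n). An ideal world satisfying every premise can still have n true, so F(n) is not derivable.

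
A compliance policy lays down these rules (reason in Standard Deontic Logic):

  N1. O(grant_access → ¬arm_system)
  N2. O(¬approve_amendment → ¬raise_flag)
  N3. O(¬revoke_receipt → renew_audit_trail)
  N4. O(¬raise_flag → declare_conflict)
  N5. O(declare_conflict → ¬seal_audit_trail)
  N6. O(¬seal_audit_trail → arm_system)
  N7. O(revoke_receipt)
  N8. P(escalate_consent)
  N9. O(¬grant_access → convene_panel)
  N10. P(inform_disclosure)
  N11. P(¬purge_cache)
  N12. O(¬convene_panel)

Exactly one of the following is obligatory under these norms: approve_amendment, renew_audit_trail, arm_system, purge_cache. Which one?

From premise 12 we have O(¬convene_panel).
Premise 9 is O(¬grant_access → convene_panel); contrapositively O(¬convene_panel → grant_access). Since O(¬convene_panel) holds, K gives O(grant_access).
From O(grant_access) and premise 1, O(grant_access → ¬arm_system), we obtain O(¬arm_system).
The contrapositive of premise 6 (O(¬seal_audit_trail → arm_system)) is O(¬arm_system → seal_audit_trail), and O(¬arm_system) is already established, so O(seal_audit_trail).
Premise 5, O(declare_conflict → ¬seal_audit_trail), contraposes to O(seal_audit_trail → ¬declare_conflict); with O(seal_audit_trail) we get O(¬declare_conflict).
Premise 4, O(¬raise_flag → declare_conflict), contraposes to O(¬declare_conflict → raise_flag); with O(¬declare_conflict) we get O(raise_flag).
The contrapositive of premise 2 (O(¬approve_amendment → ¬raise_flag)) is O(raise_flag → approve_amendment), and O(raise_flag) is already established, so O(approve_amendment).
So O(approve_amendment) holds — approve_amendment is obligatory. None of the other listed options is made obligatory by any chain of premises.

approve_amendment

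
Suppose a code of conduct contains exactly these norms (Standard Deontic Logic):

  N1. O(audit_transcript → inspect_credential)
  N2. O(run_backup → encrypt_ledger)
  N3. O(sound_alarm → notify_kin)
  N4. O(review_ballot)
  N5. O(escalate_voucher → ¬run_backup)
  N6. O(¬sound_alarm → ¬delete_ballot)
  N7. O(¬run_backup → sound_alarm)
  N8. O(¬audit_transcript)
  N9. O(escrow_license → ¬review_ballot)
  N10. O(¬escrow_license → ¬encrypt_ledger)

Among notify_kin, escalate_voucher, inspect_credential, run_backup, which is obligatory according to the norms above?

notify_kin

Premise 4 states O(review_ballot) outright.
Premise 9, O(escrow_license → ¬review_ballot), contraposes to O(review_ballot → ¬escrow_license); with O(review_ballot) we get O(¬escrow_license).
With premise 10, O(¬escrow_license → ¬encrypt_ledger), the K-axiom yields O(¬encrypt_ledger).
Premise 2, O(run_backup → encrypt_ledger), contraposes to O(¬encrypt_ledger → ¬run_backup); with O(¬encrypt_ledger) we get O(¬run_backup).
Applying K to premise 7 (O(¬run_backup → sound_alarm)) and O(¬run_backup) yields O(sound_alarm).
Premise 3 is O(sound_alarm → notify_kin); since O(sound_alarm), deontic closure gives O(notify_kin).
So O(notify_kin) holds — notify_kin is obligatory. None of the other listed options is made obligatory by any chain of premises.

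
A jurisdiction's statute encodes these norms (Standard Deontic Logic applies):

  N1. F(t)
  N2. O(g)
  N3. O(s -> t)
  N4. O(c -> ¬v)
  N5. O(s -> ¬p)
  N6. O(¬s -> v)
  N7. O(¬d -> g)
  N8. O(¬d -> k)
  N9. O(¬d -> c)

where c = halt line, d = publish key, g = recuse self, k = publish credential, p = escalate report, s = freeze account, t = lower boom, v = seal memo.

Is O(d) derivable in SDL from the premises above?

Premise 1 is F(t), i.e. O(¬t).
The contrapositive of premise 3 (O(s -> t)) is O(¬t -> ¬s), and O(¬t) is already established, so O(¬s).
From O(¬s) and premise 6, O(¬s -> v), we obtain O(v).
The contrapositive of premise 4 (O(c -> ¬v)) is O(v -> ¬c), and O(v) is already established, so O(¬c).
The contrapositive of premise 9 (O(¬d -> c)) is O(¬c -> d), and O(¬c) is already established, so O(d).
Premises 2, 5, 7, 8 do not contribute to this derivation.
So O(d) follows.

Yes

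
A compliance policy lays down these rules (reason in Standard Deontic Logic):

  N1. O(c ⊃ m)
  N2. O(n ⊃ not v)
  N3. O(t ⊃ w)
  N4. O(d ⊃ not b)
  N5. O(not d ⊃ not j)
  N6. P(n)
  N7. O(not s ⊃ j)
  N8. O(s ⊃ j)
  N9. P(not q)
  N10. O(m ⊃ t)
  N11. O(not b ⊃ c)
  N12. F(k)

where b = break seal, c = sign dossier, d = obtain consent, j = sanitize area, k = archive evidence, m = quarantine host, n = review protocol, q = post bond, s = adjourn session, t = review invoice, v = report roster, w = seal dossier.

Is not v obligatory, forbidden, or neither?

Premise 2 is O(n ⊃ not v), but O(n) is not derivable from the premises (the permission P(n) asserts only not O(not n), not O(n)), so it does not yield O(not v).
No premise or chain of K-axiom applications forces O(not v), and none forces O(v). So not v is neither obligatory nor forbidden under these norms.

Neither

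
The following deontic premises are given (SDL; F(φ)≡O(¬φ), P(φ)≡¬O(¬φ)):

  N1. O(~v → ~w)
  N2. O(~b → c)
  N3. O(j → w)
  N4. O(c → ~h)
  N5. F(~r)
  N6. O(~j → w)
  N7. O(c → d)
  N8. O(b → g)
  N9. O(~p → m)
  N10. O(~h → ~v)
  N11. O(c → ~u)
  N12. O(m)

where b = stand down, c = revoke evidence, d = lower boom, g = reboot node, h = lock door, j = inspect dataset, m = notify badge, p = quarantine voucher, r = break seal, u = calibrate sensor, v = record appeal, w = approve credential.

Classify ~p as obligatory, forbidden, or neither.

Premise 9 is O(~p → m); even if O(m) held, inferring O(~p) would be affirming the consequent — invalid.
No premise or chain of K-axiom applications forces O(~p), and none forces O(p). So ~p is neither obligatory nor forbidden under these norms.

Neither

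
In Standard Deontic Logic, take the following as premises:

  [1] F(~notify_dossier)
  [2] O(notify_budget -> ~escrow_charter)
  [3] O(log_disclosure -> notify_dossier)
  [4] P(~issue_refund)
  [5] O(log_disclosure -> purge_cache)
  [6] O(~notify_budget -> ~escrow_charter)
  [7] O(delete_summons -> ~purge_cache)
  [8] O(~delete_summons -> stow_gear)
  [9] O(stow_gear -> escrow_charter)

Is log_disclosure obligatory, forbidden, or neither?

By case analysis on ~notify_budget: premise 6 gives O(~notify_budget -> ~escrow_charter) and premise 2 gives O(notify_budget -> ~escrow_charter), so O(~escrow_charter) either way.
Premise 9 is O(stow_gear -> escrow_charter); contrapositively O(~escrow_charter -> ~stow_gear). Since O(~escrow_charter) holds, K gives O(~stow_gear).
The contrapositive of premise 8 (O(~delete_summons -> stow_gear)) is O(~stow_gear -> delete_summons), and O(~stow_gear) is already established, so O(delete_summons).
Premise 7 is O(delete_summons -> ~purge_cache); since O(delete_summons), deontic closure gives O(~purge_cache).
Premise 5 is O(log_disclosure -> purge_cache); contrapositively O(~purge_cache -> ~log_disclosure). Since O(~purge_cache) holds, K gives O(~log_disclosure).
Premises 1, 3, 4 do not contribute to this derivation.
Thus O(~log_disclosure), which is F(log_disclosure): log_disclosure is forbidden.

Forbidden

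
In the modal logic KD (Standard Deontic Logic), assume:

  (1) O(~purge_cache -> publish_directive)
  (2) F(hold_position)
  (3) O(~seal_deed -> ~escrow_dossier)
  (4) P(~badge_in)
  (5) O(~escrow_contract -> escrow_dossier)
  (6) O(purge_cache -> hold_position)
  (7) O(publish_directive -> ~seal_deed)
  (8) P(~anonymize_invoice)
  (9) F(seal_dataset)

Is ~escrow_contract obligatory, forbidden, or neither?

F(hold_position) at premise 2 means O(~hold_position).
The contrapositive of premise 6 (O(purge_cache -> hold_position)) is O(~hold_position -> ~purge_cache), and O(~hold_position) is already established, so O(~purge_cache).
With premise 1, O(~purge_cache -> publish_directive), the K-axiom yields O(publish_directive).
From O(publish_directive) and premise 7, O(publish_directive -> ~seal_deed), we obtain O(~seal_deed).
Applying K to premise 3 (O(~seal_deed -> ~escrow_dossier)) and O(~seal_deed) yields O(~escrow_dossier).
Premise 5, O(~escrow_contract -> escrow_dossier), contraposes to O(~escrow_dossier -> escrow_contract); with O(~escrow_dossier) we get O(escrow_contract).
Premises 4, 8, 9 do not contribute to this derivation.
Thus O(escrow_contract), which is F(~escrow_contract): ~escrow_contract is forbidden.

Forbidden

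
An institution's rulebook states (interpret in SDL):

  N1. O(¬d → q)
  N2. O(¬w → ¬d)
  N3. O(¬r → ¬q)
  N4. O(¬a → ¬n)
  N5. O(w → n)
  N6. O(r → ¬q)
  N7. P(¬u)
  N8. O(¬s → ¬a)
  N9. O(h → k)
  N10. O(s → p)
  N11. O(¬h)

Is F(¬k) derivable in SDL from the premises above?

Premise 9 is O(h → k), but O(h) is not derivable from the premises, so it does not yield O(k).
No other premise forces O(k). An ideal world satisfying every premise can still have ¬k true, so F(¬k) is not derivable.

No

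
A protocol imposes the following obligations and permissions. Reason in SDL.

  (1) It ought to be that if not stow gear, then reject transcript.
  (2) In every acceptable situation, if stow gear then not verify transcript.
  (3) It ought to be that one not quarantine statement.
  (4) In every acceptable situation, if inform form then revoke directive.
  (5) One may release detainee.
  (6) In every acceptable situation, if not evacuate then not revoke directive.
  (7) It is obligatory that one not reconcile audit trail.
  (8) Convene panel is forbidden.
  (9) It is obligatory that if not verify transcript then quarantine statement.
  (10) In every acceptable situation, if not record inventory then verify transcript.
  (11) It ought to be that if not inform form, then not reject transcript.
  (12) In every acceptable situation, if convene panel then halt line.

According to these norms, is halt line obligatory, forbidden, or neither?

Premise 12 is O(convene_panel → halt_line), but O(convene_panel) is not derivable from the premises, so it does not yield O(halt_line).
No premise or chain of K-axiom applications forces O(halt_line), and none forces O(¬halt_line). So halt_line is neither obligatory nor forbidden under these norms.

Neither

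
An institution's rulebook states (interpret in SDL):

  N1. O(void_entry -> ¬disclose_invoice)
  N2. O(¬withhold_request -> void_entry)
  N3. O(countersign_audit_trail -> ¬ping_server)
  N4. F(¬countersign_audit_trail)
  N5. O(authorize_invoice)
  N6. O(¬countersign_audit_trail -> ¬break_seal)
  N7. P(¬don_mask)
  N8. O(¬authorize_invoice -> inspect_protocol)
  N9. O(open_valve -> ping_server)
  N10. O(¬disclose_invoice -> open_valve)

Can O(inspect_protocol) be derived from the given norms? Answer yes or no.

Premise 8 is O(¬authorize_invoice -> inspect_protocol), but O(¬authorize_invoice) is not derivable from the premises, so it does not yield O(inspect_protocol).
No other premise forces O(inspect_protocol). An ideal world satisfying every premise can still have inspect_protocol false, so O(inspect_protocol) is not derivable.

No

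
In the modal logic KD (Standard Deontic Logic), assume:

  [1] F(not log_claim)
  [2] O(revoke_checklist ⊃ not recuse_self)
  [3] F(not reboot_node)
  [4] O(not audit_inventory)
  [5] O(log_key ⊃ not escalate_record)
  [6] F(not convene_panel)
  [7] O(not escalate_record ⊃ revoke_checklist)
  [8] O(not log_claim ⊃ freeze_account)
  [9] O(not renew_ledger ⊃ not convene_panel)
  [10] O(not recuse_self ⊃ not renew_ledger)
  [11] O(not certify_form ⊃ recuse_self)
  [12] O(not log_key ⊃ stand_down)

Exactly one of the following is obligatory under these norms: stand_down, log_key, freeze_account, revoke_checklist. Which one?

F(not convene_panel) at premise 6 means O(convene_panel).
Premise 9 is O(not renew_ledger ⊃ not convene_panel); contrapositively O(convene_panel ⊃ renew_ledger). Since O(convene_panel) holds, K gives O(renew_ledger).
Premise 10, O(not recuse_self ⊃ not renew_ledger), contraposes to O(renew_ledger ⊃ recuse_self); with O(renew_ledger) we get O(recuse_self).
The contrapositive of premise 2 (O(revoke_checklist ⊃ not recuse_self)) is O(recuse_self ⊃ not revoke_checklist), and O(recuse_self) is already established, so O(not revoke_checklist).
Premise 7 is O(not escalate_record ⊃ revoke_checklist); contrapositively O(not revoke_checklist ⊃ escalate_record). Since O(not revoke_checklist) holds, K gives O(escalate_record).
Premise 5 is O(log_key ⊃ not escalate_record); contrapositively O(escalate_record ⊃ not log_key). Since O(escalate_record) holds, K gives O(not log_key).
With premise 12, O(not log_key ⊃ stand_down), the K-axiom yields O(stand_down).
So O(stand_down) holds — stand_down is obligatory. None of the other listed options is made obligatory by any chain of premises.

stand_down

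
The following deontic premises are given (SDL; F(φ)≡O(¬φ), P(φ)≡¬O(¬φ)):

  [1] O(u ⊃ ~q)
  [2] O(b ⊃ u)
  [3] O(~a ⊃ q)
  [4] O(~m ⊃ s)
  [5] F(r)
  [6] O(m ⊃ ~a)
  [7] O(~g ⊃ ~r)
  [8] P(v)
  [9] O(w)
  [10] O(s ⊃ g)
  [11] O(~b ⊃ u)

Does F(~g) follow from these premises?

Yes

Premises 11 and 2 are O(~b ⊃ u) and O(b ⊃ u); every ideal world satisfies ~b or b, so in either case u holds — hence O(u).
With premise 1, O(u ⊃ ~q), the K-axiom yields O(~q).
Premise 3 is O(~a ⊃ q); contrapositively O(~q ⊃ a). Since O(~q) holds, K gives O(a).
The contrapositive of premise 6 (O(m ⊃ ~a)) is O(a ⊃ ~m), and O(a) is already established, so O(~m).
From O(~m) and premise 4, O(~m ⊃ s), we obtain O(s).
Premise 10 is O(s ⊃ g); since O(s), deontic closure gives O(g).
Premises 5, 7, 8, 9 do not contribute to this derivation.
So O(g) holds, i.e. F(~g). The claim follows.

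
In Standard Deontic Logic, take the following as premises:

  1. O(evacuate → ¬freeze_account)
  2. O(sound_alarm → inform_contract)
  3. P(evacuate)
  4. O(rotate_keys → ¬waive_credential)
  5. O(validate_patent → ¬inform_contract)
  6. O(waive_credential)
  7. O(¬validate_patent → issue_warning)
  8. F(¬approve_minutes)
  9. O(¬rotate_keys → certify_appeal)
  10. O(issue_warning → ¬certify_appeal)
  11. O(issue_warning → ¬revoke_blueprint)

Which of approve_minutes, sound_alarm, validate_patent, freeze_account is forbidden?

Premise 6 states O(waive_credential) outright.
Premise 4 is O(rotate_keys → ¬waive_credential); contrapositively O(waive_credential → ¬rotate_keys). Since O(waive_credential) holds, K gives O(¬rotate_keys).
Premise 9 is O(¬rotate_keys → certify_appeal); since O(¬rotate_keys), deontic closure gives O(certify_appeal).
Premise 10 is O(issue_warning → ¬certify_appeal); contrapositively O(certify_appeal → ¬issue_warning). Since O(certify_appeal) holds, K gives O(¬issue_warning).
Premise 7 is O(¬validate_patent → issue_warning); contrapositively O(¬issue_warning → validate_patent). Since O(¬issue_warning) holds, K gives O(validate_patent).
With premise 5, O(validate_patent → ¬inform_contract), the K-axiom yields O(¬inform_contract).
The contrapositive of premise 2 (O(sound_alarm → inform_contract)) is O(¬inform_contract → ¬sound_alarm), and O(¬inform_contract) is already established, so O(¬sound_alarm).
So O(¬sound_alarm) holds, i.e. sound_alarm is forbidden. None of the other listed options is forbidden under the premises.

sound_alarm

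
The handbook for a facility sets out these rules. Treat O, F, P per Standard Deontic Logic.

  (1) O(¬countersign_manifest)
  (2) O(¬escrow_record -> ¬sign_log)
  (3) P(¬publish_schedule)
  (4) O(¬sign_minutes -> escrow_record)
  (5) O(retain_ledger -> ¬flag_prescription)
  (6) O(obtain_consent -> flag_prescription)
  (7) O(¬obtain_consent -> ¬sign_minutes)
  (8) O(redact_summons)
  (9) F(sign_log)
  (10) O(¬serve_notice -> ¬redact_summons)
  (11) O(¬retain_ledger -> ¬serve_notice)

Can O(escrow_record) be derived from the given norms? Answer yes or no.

Yes

Premise 8 states O(redact_summons) outright.
Premise 10, O(¬serve_notice -> ¬redact_summons), contraposes to O(redact_summons -> serve_notice); with O(redact_summons) we get O(serve_notice).
The contrapositive of premise 11 (O(¬retain_ledger -> ¬serve_notice)) is O(serve_notice -> retain_ledger), and O(serve_notice) is already established, so O(retain_ledger).
Applying K to premise 5 (O(retain_ledger -> ¬flag_prescription)) and O(retain_ledger) yields O(¬flag_prescription).
Premise 6 is O(obtain_consent -> flag_prescription); contrapositively O(¬flag_prescription -> ¬obtain_consent). Since O(¬flag_prescription) holds, K gives O(¬obtain_consent).
Premise 7 is O(¬obtain_consent -> ¬sign_minutes); since O(¬obtain_consent), deontic closure gives O(¬sign_minutes).
With premise 4, O(¬sign_minutes -> escrow_record), the K-axiom yields O(escrow_record).
Premises 1, 2, 3, 9 do not contribute to this derivation.
So O(escrow_record) follows.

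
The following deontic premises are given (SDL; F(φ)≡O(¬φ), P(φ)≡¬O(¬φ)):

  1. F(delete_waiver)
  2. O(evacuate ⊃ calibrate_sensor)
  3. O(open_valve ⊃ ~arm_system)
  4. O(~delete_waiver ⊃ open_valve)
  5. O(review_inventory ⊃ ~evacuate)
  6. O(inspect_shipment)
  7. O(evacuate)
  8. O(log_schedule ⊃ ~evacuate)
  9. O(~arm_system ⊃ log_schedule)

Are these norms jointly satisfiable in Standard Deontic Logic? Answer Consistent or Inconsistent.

Inconsistent

F(delete_waiver) at premise 1 means O(~delete_waiver).
From O(~delete_waiver) and premise 4, O(~delete_waiver ⊃ open_valve), we obtain O(open_valve).
From O(open_valve) and premise 3, O(open_valve ⊃ ~arm_system), we obtain O(~arm_system).
From O(~arm_system) and premise 9, O(~arm_system ⊃ log_schedule), we obtain O(log_schedule).
Applying K to premise 8 (O(log_schedule ⊃ ~evacuate)) and O(log_schedule) yields O(~evacuate).
Yet premise 7 states O(evacuate).
We now have both O(~evacuate) and O(evacuate) — evacuate is simultaneously obligatory and forbidden, violating the D-axiom.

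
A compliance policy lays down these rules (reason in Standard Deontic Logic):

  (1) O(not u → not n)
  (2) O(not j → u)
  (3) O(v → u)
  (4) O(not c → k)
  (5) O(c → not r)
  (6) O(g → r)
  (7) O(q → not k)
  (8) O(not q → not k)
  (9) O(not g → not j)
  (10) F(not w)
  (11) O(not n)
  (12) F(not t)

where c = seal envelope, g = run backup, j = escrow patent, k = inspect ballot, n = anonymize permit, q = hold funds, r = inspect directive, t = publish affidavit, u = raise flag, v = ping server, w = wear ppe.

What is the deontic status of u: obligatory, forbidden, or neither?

Obligatory

Premises 8 and 7 are O(not q → not k) and O(q → not k); every ideal world satisfies not q or q, so in either case not k holds — hence O(not k).
Premise 4 is O(not c → k); contrapositively O(not k → c). Since O(not k) holds, K gives O(c).
With premise 5, O(c → not r), the K-axiom yields O(not r).
Premise 6, O(g → r), contraposes to O(not r → not g); with O(not r) we get O(not g).
With premise 9, O(not g → not j), the K-axiom yields O(not j).
Applying K to premise 2 (O(not j → u)) and O(not j) yields O(u).
Premises 1, 3, 10, 11, 12 do not contribute to this derivation.
Hence u is obligatory.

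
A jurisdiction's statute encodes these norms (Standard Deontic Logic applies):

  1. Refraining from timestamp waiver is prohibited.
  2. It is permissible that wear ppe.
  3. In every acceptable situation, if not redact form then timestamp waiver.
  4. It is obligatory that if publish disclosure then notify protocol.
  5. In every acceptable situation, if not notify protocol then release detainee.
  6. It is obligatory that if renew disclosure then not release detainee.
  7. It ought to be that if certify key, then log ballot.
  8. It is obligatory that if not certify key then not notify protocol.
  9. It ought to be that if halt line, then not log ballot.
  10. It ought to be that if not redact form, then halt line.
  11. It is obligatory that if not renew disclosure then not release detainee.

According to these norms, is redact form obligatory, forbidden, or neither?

Premises 11 and 6 are O(¬renew_disclosure → ¬release_detainee) and O(renew_disclosure → ¬release_detainee); every ideal world satisfies ¬renew_disclosure or renew_disclosure, so in either case ¬release_detainee holds — hence O(¬release_detainee).
Premise 5 is O(¬notify_protocol → release_detainee); contrapositively O(¬release_detainee → notify_protocol). Since O(¬release_detainee) holds, K gives O(notify_protocol).
The contrapositive of premise 8 (O(¬certify_key → ¬notify_protocol)) is O(notify_protocol → certify_key), and O(notify_protocol) is already established, so O(certify_key).
From O(certify_key) and premise 7, O(certify_key → log_ballot), we obtain O(log_ballot).
Premise 9 is O(halt_line → ¬log_ballot); contrapositively O(log_ballot → ¬halt_line). Since O(log_ballot) holds, K gives O(¬halt_line).
Premise 10 is O(¬redact_form → halt_line); contrapositively O(¬halt_line → redact_form). Since O(¬halt_line) holds, K gives O(redact_form).
Premises 1, 2, 3, 4 do not contribute to this derivation.
Hence redact_form is obligatory.

Obligatory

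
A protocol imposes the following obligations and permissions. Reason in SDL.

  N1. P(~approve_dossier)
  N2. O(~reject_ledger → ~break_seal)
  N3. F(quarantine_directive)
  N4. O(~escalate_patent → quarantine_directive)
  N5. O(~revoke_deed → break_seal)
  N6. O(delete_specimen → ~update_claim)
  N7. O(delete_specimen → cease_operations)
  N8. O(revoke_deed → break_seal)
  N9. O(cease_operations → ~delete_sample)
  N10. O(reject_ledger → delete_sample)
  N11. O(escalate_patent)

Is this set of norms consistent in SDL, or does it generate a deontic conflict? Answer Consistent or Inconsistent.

Consistent

Premise 4 is O(~escalate_patent → quarantine_directive), but O(~escalate_patent) is not derivable from the premises, so it does not yield O(quarantine_directive).
So O(quarantine_directive) is not derivable, and the apparent clash with O(~quarantine_directive) does not arise.
A world satisfying every obligation exists (e.g. approve_dossier=false, break_seal=true, cease_operations=false, delete_sample=true, delete_specimen=false, escalate_patent=true, quarantine_directive=false, reject_ledger=true, revoke_deed=false, update_claim=false); no atom is both obligatory and forbidden, so the set is consistent.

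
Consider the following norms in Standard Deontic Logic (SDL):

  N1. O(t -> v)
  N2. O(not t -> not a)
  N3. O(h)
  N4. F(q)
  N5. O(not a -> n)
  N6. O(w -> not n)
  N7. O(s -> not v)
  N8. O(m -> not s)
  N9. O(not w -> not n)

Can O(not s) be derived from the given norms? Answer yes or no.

Yes

By case analysis on w: premise 6 gives O(w -> not n) and premise 9 gives O(not w -> not n), so O(not n) either way.
The contrapositive of premise 5 (O(not a -> n)) is O(not n -> a), and O(not n) is already established, so O(a).
Premise 2 is O(not t -> not a); contrapositively O(a -> t). Since O(a) holds, K gives O(t).
From O(t) and premise 1, O(t -> v), we obtain O(v).
Premise 7, O(s -> not v), contraposes to O(v -> not s); with O(v) we get O(not s).
Premises 3, 4, 8 do not contribute to this derivation.
So O(not s) follows.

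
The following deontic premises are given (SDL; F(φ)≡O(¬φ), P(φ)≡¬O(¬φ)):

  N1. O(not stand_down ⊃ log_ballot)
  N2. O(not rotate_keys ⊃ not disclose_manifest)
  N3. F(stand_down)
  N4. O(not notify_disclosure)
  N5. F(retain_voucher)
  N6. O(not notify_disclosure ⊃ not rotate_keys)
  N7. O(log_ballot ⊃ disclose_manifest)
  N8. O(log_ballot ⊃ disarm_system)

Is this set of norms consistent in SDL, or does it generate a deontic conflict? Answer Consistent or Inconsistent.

From premise 4 we have O(not notify_disclosure).
With premise 6, O(not notify_disclosure ⊃ not rotate_keys), the K-axiom yields O(not rotate_keys).
With premise 2, O(not rotate_keys ⊃ not disclose_manifest), the K-axiom yields O(not disclose_manifest).
Premise 7, O(log_ballot ⊃ disclose_manifest), contraposes to O(not disclose_manifest ⊃ not log_ballot); with O(not disclose_manifest) we get O(not log_ballot).
Premise 1, O(not stand_down ⊃ log_ballot), contraposes to O(not log_ballot ⊃ stand_down); with O(not log_ballot) we get O(stand_down).
But premise 3, F(stand_down), means O(not stand_down).
We now have both O(stand_down) and O(not stand_down) — stand_down is simultaneously obligatory and forbidden, violating the D-axiom.

Inconsistent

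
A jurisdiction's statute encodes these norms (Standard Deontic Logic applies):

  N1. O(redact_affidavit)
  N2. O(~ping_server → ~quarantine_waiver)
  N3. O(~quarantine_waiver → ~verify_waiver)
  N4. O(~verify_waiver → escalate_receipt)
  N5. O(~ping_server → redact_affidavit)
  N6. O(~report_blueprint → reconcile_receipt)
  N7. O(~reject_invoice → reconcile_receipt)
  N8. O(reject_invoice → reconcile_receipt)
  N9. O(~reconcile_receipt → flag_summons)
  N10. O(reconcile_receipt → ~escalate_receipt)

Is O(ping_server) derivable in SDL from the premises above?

Yes

Premises 8 and 7 cover both cases: O(reject_invoice → reconcile_receipt) and O(~reject_invoice → reconcile_receipt). Since reject_invoice ∨ ~reject_invoice is a tautology, O(reconcile_receipt) follows.
With premise 10, O(reconcile_receipt → ~escalate_receipt), the K-axiom yields O(~escalate_receipt).
Premise 4 is O(~verify_waiver → escalate_receipt); contrapositively O(~escalate_receipt → verify_waiver). Since O(~escalate_receipt) holds, K gives O(verify_waiver).
Premise 3 is O(~quarantine_waiver → ~verify_waiver); contrapositively O(verify_waiver → quarantine_waiver). Since O(verify_waiver) holds, K gives O(quarantine_waiver).
Premise 2 is O(~ping_server → ~quarantine_waiver); contrapositively O(quarantine_waiver → ping_server). Since O(quarantine_waiver) holds, K gives O(ping_server).
Premises 1, 5, 6, 9 do not contribute to this derivation.
So O(ping_server) follows.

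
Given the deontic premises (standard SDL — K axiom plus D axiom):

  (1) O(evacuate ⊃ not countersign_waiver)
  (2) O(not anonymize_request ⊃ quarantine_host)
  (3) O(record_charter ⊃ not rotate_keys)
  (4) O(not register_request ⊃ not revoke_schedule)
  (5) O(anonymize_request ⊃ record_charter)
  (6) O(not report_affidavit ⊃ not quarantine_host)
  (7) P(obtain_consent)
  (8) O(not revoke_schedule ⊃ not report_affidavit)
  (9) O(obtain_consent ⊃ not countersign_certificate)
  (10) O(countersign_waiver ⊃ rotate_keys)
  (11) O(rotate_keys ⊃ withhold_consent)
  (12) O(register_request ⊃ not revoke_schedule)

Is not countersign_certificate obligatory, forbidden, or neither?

Premise 9 is O(obtain_consent ⊃ not countersign_certificate), but O(obtain_consent) is not derivable from the premises (the permission P(obtain_consent) asserts only not O(not obtain_consent), not O(obtain_consent)), so it does not yield O(not countersign_certificate).
No premise or chain of K-axiom applications forces O(not countersign_certificate), and none forces O(countersign_certificate). So not countersign_certificate is neither obligatory nor forbidden under these norms.

Neither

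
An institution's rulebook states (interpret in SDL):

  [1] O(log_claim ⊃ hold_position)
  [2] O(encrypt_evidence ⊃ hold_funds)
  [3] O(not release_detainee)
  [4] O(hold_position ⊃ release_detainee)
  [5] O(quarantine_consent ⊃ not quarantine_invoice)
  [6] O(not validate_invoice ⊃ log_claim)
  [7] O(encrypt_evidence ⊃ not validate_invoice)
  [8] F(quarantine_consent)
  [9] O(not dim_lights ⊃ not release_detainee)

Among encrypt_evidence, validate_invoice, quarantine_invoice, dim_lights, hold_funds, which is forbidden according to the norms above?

Premise 3 states O(not release_detainee) outright.
Premise 4, O(hold_position ⊃ release_detainee), contraposes to O(not release_detainee ⊃ not hold_position); with O(not release_detainee) we get O(not hold_position).
The contrapositive of premise 1 (O(log_claim ⊃ hold_position)) is O(not hold_position ⊃ not log_claim), and O(not hold_position) is already established, so O(not log_claim).
Premise 6 is O(not validate_invoice ⊃ log_claim); contrapositively O(not log_claim ⊃ validate_invoice). Since O(not log_claim) holds, K gives O(validate_invoice).
Premise 7, O(encrypt_evidence ⊃ not validate_invoice), contraposes to O(validate_invoice ⊃ not encrypt_evidence); with O(validate_invoice) we get O(not encrypt_evidence).
So O(not encrypt_evidence) holds, i.e. encrypt_evidence is forbidden. None of the other listed options is forbidden under the premises.

encrypt_evidence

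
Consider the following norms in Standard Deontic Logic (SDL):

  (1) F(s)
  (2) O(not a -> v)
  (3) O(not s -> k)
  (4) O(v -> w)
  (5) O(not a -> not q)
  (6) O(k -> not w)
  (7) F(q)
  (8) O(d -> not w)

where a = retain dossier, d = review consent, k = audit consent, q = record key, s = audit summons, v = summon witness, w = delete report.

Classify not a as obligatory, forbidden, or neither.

Forbidden

F(s) at premise 1 means O(not s).
From O(not s) and premise 3, O(not s -> k), we obtain O(k).
Applying K to premise 6 (O(k -> not w)) and O(k) yields O(not w).
The contrapositive of premise 4 (O(v -> w)) is O(not w -> not v), and O(not w) is already established, so O(not v).
The contrapositive of premise 2 (O(not a -> v)) is O(not v -> a), and O(not v) is already established, so O(a).
Premises 5, 7, 8 do not contribute to this derivation.
Thus O(a), which is F(not a): not a is forbidden.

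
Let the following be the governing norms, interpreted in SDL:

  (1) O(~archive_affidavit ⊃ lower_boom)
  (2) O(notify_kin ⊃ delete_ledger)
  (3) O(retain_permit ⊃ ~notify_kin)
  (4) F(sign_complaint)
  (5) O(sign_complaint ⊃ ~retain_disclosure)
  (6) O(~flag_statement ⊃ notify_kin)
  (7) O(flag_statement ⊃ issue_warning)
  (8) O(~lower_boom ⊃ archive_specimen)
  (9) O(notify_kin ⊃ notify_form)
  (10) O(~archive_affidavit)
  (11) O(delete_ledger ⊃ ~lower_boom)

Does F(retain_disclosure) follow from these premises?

No

Premise 5 is O(sign_complaint ⊃ ~retain_disclosure), but O(sign_complaint) is not derivable from the premises, so it does not yield O(~retain_disclosure).
No other premise forces O(~retain_disclosure). An ideal world satisfying every premise can still have retain_disclosure true, so F(retain_disclosure) is not derivable.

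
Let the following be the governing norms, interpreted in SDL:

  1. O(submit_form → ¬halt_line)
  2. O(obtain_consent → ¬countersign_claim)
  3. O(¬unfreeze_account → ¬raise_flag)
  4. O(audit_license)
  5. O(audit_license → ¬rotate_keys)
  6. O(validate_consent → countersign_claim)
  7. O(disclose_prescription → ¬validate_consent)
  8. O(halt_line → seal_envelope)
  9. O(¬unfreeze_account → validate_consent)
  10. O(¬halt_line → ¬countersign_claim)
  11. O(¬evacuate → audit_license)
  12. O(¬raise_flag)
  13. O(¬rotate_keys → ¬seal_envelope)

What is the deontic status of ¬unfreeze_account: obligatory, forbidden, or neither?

From premise 4 we have O(audit_license).
With premise 5, O(audit_license → ¬rotate_keys), the K-axiom yields O(¬rotate_keys).
From O(¬rotate_keys) and premise 13, O(¬rotate_keys → ¬seal_envelope), we obtain O(¬seal_envelope).
The contrapositive of premise 8 (O(halt_line → seal_envelope)) is O(¬seal_envelope → ¬halt_line), and O(¬seal_envelope) is already established, so O(¬halt_line).
With premise 10, O(¬halt_line → ¬countersign_claim), the K-axiom yields O(¬countersign_claim).
The contrapositive of premise 6 (O(validate_consent → countersign_claim)) is O(¬countersign_claim → ¬validate_consent), and O(¬countersign_claim) is already established, so O(¬validate_consent).
Premise 9, O(¬unfreeze_account → validate_consent), contraposes to O(¬validate_consent → unfreeze_account); with O(¬validate_consent) we get O(unfreeze_account).
Premises 1, 2, 3, 7, 11, 12 do not contribute to this derivation.
Thus O(unfreeze_account), which is F(¬unfreeze_account): ¬unfreeze_account is forbidden.

Forbidden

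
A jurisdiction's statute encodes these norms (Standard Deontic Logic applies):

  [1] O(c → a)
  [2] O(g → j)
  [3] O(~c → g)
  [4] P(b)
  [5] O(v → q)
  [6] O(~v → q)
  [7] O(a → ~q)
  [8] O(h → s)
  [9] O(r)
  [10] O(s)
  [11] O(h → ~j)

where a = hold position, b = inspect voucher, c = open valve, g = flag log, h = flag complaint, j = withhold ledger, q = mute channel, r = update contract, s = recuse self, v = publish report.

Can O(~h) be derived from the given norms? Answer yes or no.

Yes

By case analysis on v: premise 5 gives O(v → q) and premise 6 gives O(~v → q), so O(q) either way.
Premise 7 is O(a → ~q); contrapositively O(q → ~a). Since O(q) holds, K gives O(~a).
Premise 1 is O(c → a); contrapositively O(~a → ~c). Since O(~a) holds, K gives O(~c).
With premise 3, O(~c → g), the K-axiom yields O(g).
Applying K to premise 2 (O(g → j)) and O(g) yields O(j).
Premise 11, O(h → ~j), contraposes to O(j → ~h); with O(j) we get O(~h).
Premises 4, 8, 9, 10 do not contribute to this derivation.
So O(~h) follows.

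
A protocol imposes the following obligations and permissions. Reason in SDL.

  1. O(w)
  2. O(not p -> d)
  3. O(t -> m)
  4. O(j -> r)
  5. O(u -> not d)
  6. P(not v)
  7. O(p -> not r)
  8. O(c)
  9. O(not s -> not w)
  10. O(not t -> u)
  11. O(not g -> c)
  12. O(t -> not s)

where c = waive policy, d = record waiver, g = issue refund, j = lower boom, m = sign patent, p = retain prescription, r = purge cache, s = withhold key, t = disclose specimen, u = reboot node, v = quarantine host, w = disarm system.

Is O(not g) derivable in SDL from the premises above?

Premise 11 is O(not g -> c); even if O(c) held, inferring O(not g) would be affirming the consequent — invalid.
No other premise forces O(not g). An ideal world satisfying every premise can still have not g false, so O(not g) is not derivable.

No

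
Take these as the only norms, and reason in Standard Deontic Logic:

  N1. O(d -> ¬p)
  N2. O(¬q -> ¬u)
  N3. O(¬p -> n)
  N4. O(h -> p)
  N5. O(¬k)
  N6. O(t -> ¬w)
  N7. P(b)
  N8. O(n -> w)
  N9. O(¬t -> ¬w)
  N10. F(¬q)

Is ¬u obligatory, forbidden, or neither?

Neither

Premise 2 is O(¬q -> ¬u), but O(¬q) is not derivable from the premises, so it does not yield O(¬u).
No premise or chain of K-axiom applications forces O(¬u), and none forces O(u). So ¬u is neither obligatory nor forbidden under these norms.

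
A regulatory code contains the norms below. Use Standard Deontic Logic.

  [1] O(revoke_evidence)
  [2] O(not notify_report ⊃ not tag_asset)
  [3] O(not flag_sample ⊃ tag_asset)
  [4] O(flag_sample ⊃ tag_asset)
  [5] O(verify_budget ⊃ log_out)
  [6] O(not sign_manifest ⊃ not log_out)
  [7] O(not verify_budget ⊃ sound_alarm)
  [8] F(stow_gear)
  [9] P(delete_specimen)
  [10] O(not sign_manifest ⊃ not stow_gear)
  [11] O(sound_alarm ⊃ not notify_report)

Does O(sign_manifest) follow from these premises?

Premises 4 and 3 are O(flag_sample ⊃ tag_asset) and O(not flag_sample ⊃ tag_asset); every ideal world satisfies flag_sample or not flag_sample, so in either case tag_asset holds — hence O(tag_asset).
Premise 2 is O(not notify_report ⊃ not tag_asset); contrapositively O(tag_asset ⊃ notify_report). Since O(tag_asset) holds, K gives O(notify_report).
Premise 11, O(sound_alarm ⊃ not notify_report), contraposes to O(notify_report ⊃ not sound_alarm); with O(notify_report) we get O(not sound_alarm).
Premise 7 is O(not verify_budget ⊃ sound_alarm); contrapositively O(not sound_alarm ⊃ verify_budget). Since O(not sound_alarm) holds, K gives O(verify_budget).
Applying K to premise 5 (O(verify_budget ⊃ log_out)) and O(verify_budget) yields O(log_out).
Premise 6, O(not sign_manifest ⊃ not log_out), contraposes to O(log_out ⊃ sign_manifest); with O(log_out) we get O(sign_manifest).
Premises 1, 8, 9, 10 do not contribute to this derivation.
So O(sign_manifest) follows.

Yes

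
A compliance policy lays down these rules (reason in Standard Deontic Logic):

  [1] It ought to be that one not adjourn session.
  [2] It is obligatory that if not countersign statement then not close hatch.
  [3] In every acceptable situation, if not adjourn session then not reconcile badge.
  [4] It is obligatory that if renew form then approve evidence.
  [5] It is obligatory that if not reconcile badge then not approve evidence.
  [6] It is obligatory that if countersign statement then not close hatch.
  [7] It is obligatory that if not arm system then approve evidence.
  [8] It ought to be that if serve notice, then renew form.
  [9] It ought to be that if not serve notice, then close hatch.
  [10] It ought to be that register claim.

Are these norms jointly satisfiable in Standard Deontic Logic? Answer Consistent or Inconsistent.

Premises 6 and 2 cover both cases: O(countersign_statement → ¬close_hatch) and O(¬countersign_statement → ¬close_hatch). Since countersign_statement ∨ ¬countersign_statement is a tautology, O(¬close_hatch) follows.
Premise 9, O(¬serve_notice → close_hatch), contraposes to O(¬close_hatch → serve_notice); with O(¬close_hatch) we get O(serve_notice).
From O(serve_notice) and premise 8, O(serve_notice → renew_form), we obtain O(renew_form).
With premise 4, O(renew_form → approve_evidence), the K-axiom yields O(approve_evidence).
The contrapositive of premise 5 (O(¬reconcile_badge → ¬approve_evidence)) is O(approve_evidence → reconcile_badge), and O(approve_evidence) is already established, so O(reconcile_badge).
Premise 3 is O(¬adjourn_session → ¬reconcile_badge); contrapositively O(reconcile_badge → adjourn_session). Since O(reconcile_badge) holds, K gives O(adjourn_session).
But premise 1 directly asserts O(¬adjourn_session).
We now have both O(adjourn_session) and O(¬adjourn_session) — adjourn_session is simultaneously obligatory and forbidden, violating the D-axiom.

Inconsistent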